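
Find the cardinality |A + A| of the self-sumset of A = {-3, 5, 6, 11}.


A + A = {a + a' : a, a' ∈ A}; |A| = 4.
General bounds: 2|A| - 1 ≤ |A + A| ≤ |A|(|A|+1)/2, i.e. 7 ≤ |A + A| ≤ 10.
Lower bound 2|A|-1 is attained iff A is an arithmetic progression.
Enumerate sums a + a' for a ≤ a' (symmetric, so this suffices):
a = -3: -3+-3=-6, -3+5=2, -3+6=3, -3+11=8
a = 5: 5+5=10, 5+6=11, 5+11=16
a = 6: 6+6=12, 6+11=17
a = 11: 11+11=22
Distinct sums: {-6, 2, 3, 8, 10, 11, 12, 16, 17, 22}
|A + A| = 10

|A + A| = 10


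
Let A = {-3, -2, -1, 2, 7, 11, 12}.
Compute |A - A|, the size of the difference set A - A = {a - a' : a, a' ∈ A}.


A - A = {a - a' : a, a' ∈ A}; |A| = 7.
Bounds: 2|A|-1 ≤ |A - A| ≤ |A|² - |A| + 1, i.e. 13 ≤ |A - A| ≤ 43.
Note: 0 ∈ A - A always (from a - a). The set is symmetric: if d ∈ A - A then -d ∈ A - A.
Enumerate nonzero differences d = a - a' with a > a' (then include -d):
Positive differences: {1, 2, 3, 4, 5, 8, 9, 10, 12, 13, 14, 15}
Full difference set: {0} ∪ (positive diffs) ∪ (negative diffs).
|A - A| = 1 + 2·12 = 25 (matches direct enumeration: 25).

|A - A| = 25


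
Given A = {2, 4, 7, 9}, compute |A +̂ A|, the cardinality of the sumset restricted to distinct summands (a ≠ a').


Restricted sumset: A +̂ A = {a + a' : a ∈ A, a' ∈ A, a ≠ a'}.
Equivalently, take A + A and drop any sum 2a that is achievable ONLY as a + a for a ∈ A (i.e. sums representable only with equal summands).
Enumerate pairs (a, a') with a < a' (symmetric, so each unordered pair gives one sum; this covers all a ≠ a'):
  2 + 4 = 6
  2 + 7 = 9
  2 + 9 = 11
  4 + 7 = 11
  4 + 9 = 13
  7 + 9 = 16
Collected distinct sums: {6, 9, 11, 13, 16}
|A +̂ A| = 5
(Reference bound: |A +̂ A| ≥ 2|A| - 3 for |A| ≥ 2, with |A| = 4 giving ≥ 5.)

|A +̂ A| = 5


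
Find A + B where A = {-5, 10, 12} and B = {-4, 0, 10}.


A + B = {a + b : a ∈ A, b ∈ B}.
Enumerate all |A|·|B| = 3·3 = 9 pairs (a, b) and collect distinct sums.
a = -5: -5+-4=-9, -5+0=-5, -5+10=5
a = 10: 10+-4=6, 10+0=10, 10+10=20
a = 12: 12+-4=8, 12+0=12, 12+10=22
Collecting distinct sums: A + B = {-9, -5, 5, 6, 8, 10, 12, 20, 22}
|A + B| = 9

A + B = {-9, -5, 5, 6, 8, 10, 12, 20, 22}


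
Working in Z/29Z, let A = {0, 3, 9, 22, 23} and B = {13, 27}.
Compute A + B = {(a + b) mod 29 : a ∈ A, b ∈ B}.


Work in Z/29Z: reduce every sum a + b modulo 29.
Enumerate all 10 pairs:
a = 0: 0+13=13, 0+27=27
a = 3: 3+13=16, 3+27=1
a = 9: 9+13=22, 9+27=7
a = 22: 22+13=6, 22+27=20
a = 23: 23+13=7, 23+27=21
Distinct residues collected: {1, 6, 7, 13, 16, 20, 21, 22, 27}
|A + B| = 9 (out of 29 total residues).

A + B = {1, 6, 7, 13, 16, 20, 21, 22, 27}


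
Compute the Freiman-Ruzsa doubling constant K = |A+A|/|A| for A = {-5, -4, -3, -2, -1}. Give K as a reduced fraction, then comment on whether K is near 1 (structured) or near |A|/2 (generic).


|A| = 5.
Compute A + A by enumerating all 25 pairs.
A + A = {-10, -9, -8, -7, -6, -5, -4, -3, -2}, so |A + A| = 9.
K = |A + A| / |A| = 9/5 (already in lowest terms) ≈ 1.8000.
Reference: AP of size 5 gives K = 9/5 ≈ 1.8000; a fully generic set of size 5 gives K ≈ 3.0000.

|A| = 5, |A + A| = 9, K = 9/5.


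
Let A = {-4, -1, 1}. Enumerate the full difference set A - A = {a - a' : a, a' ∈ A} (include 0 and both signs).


A - A = {a - a' : a, a' ∈ A}.
Compute a - a' for each ordered pair (a, a'):
a = -4: -4--4=0, -4--1=-3, -4-1=-5
a = -1: -1--4=3, -1--1=0, -1-1=-2
a = 1: 1--4=5, 1--1=2, 1-1=0
Collecting distinct values (and noting 0 appears from a-a):
A - A = {-5, -3, -2, 0, 2, 3, 5}
|A - A| = 7

A - A = {-5, -3, -2, 0, 2, 3, 5}


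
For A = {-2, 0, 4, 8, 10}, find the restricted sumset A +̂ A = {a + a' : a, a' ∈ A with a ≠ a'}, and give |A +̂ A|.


Restricted sumset: A +̂ A = {a + a' : a ∈ A, a' ∈ A, a ≠ a'}.
Equivalently, take A + A and drop any sum 2a that is achievable ONLY as a + a for a ∈ A (i.e. sums representable only with equal summands).
Enumerate pairs (a, a') with a < a' (symmetric, so each unordered pair gives one sum; this covers all a ≠ a'):
  -2 + 0 = -2
  -2 + 4 = 2
  -2 + 8 = 6
  -2 + 10 = 8
  0 + 4 = 4
  0 + 8 = 8
  0 + 10 = 10
  4 + 8 = 12
  4 + 10 = 14
  8 + 10 = 18
Collected distinct sums: {-2, 2, 4, 6, 8, 10, 12, 14, 18}
|A +̂ A| = 9
(Reference bound: |A +̂ A| ≥ 2|A| - 3 for |A| ≥ 2, with |A| = 5 giving ≥ 7.)

|A +̂ A| = 9


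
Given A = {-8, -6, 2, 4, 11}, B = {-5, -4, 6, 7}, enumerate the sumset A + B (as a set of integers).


A + B = {a + b : a ∈ A, b ∈ B}.
Enumerate all |A|·|B| = 5·4 = 20 pairs (a, b) and collect distinct sums.
a = -8: -8+-5=-13, -8+-4=-12, -8+6=-2, -8+7=-1
a = -6: -6+-5=-11, -6+-4=-10, -6+6=0, -6+7=1
a = 2: 2+-5=-3, 2+-4=-2, 2+6=8, 2+7=9
a = 4: 4+-5=-1, 4+-4=0, 4+6=10, 4+7=11
a = 11: 11+-5=6, 11+-4=7, 11+6=17, 11+7=18
Collecting distinct sums: A + B = {-13, -12, -11, -10, -3, -2, -1, 0, 1, 6, 7, 8, 9, 10, 11, 17, 18}
|A + B| = 17

A + B = {-13, -12, -11, -10, -3, -2, -1, 0, 1, 6, 7, 8, 9, 10, 11, 17, 18}


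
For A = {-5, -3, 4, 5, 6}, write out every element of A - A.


A - A = {a - a' : a, a' ∈ A}.
Compute a - a' for each ordered pair (a, a'):
a = -5: -5--5=0, -5--3=-2, -5-4=-9, -5-5=-10, -5-6=-11
a = -3: -3--5=2, -3--3=0, -3-4=-7, -3-5=-8, -3-6=-9
a = 4: 4--5=9, 4--3=7, 4-4=0, 4-5=-1, 4-6=-2
a = 5: 5--5=10, 5--3=8, 5-4=1, 5-5=0, 5-6=-1
a = 6: 6--5=11, 6--3=9, 6-4=2, 6-5=1, 6-6=0
Collecting distinct values (and noting 0 appears from a-a):
A - A = {-11, -10, -9, -8, -7, -2, -1, 0, 1, 2, 7, 8, 9, 10, 11}
|A - A| = 15

A - A = {-11, -10, -9, -8, -7, -2, -1, 0, 1, 2, 7, 8, 9, 10, 11}


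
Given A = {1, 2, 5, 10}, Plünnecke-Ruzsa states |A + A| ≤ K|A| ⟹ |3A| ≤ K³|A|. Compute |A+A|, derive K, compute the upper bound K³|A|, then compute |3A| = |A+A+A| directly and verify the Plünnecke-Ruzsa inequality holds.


|A| = 4.
Step 1: Compute A + A by enumerating all 16 pairs.
A + A = {2, 3, 4, 6, 7, 10, 11, 12, 15, 20}, so |A + A| = 10.
Step 2: Doubling constant K = |A + A|/|A| = 10/4 = 10/4 ≈ 2.5000.
Step 3: Plünnecke-Ruzsa gives |3A| ≤ K³·|A| = (2.5000)³ · 4 ≈ 62.5000.
Step 4: Compute 3A = A + A + A directly by enumerating all triples (a,b,c) ∈ A³; |3A| = 19.
Step 5: Check 19 ≤ 62.5000? Yes ✓.

K = 10/4, Plünnecke-Ruzsa bound K³|A| ≈ 62.5000, |3A| = 19, inequality holds.


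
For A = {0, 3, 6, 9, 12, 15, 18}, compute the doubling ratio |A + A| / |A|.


|A| = 7.
Compute A + A by enumerating all 49 pairs.
A + A = {0, 3, 6, 9, 12, 15, 18, 21, 24, 27, 30, 33, 36}, so |A + A| = 13.
K = |A + A| / |A| = 13/7 (already in lowest terms) ≈ 1.8571.
Reference: AP of size 7 gives K = 13/7 ≈ 1.8571; a fully generic set of size 7 gives K ≈ 4.0000.

|A| = 7, |A + A| = 13, K = 13/7.


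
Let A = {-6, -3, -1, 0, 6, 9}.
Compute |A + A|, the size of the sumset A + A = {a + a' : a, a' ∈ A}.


A + A = {a + a' : a, a' ∈ A}; |A| = 6.
General bounds: 2|A| - 1 ≤ |A + A| ≤ |A|(|A|+1)/2, i.e. 11 ≤ |A + A| ≤ 21.
Lower bound 2|A|-1 is attained iff A is an arithmetic progression.
Enumerate sums a + a' for a ≤ a' (symmetric, so this suffices):
a = -6: -6+-6=-12, -6+-3=-9, -6+-1=-7, -6+0=-6, -6+6=0, -6+9=3
a = -3: -3+-3=-6, -3+-1=-4, -3+0=-3, -3+6=3, -3+9=6
a = -1: -1+-1=-2, -1+0=-1, -1+6=5, -1+9=8
a = 0: 0+0=0, 0+6=6, 0+9=9
a = 6: 6+6=12, 6+9=15
a = 9: 9+9=18
Distinct sums: {-12, -9, -7, -6, -4, -3, -2, -1, 0, 3, 5, 6, 8, 9, 12, 15, 18}
|A + A| = 17

|A + A| = 17


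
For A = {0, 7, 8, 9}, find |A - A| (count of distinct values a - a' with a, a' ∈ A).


A - A = {a - a' : a, a' ∈ A}; |A| = 4.
Bounds: 2|A|-1 ≤ |A - A| ≤ |A|² - |A| + 1, i.e. 7 ≤ |A - A| ≤ 13.
Note: 0 ∈ A - A always (from a - a). The set is symmetric: if d ∈ A - A then -d ∈ A - A.
Enumerate nonzero differences d = a - a' with a > a' (then include -d):
Positive differences: {1, 2, 7, 8, 9}
Full difference set: {0} ∪ (positive diffs) ∪ (negative diffs).
|A - A| = 1 + 2·5 = 11 (matches direct enumeration: 11).

|A - A| = 11


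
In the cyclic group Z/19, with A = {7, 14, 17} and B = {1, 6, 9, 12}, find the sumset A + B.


Work in Z/19Z: reduce every sum a + b modulo 19.
Enumerate all 12 pairs:
a = 7: 7+1=8, 7+6=13, 7+9=16, 7+12=0
a = 14: 14+1=15, 14+6=1, 14+9=4, 14+12=7
a = 17: 17+1=18, 17+6=4, 17+9=7, 17+12=10
Distinct residues collected: {0, 1, 4, 7, 8, 10, 13, 15, 16, 18}
|A + B| = 10 (out of 19 total residues).

A + B = {0, 1, 4, 7, 8, 10, 13, 15, 16, 18}


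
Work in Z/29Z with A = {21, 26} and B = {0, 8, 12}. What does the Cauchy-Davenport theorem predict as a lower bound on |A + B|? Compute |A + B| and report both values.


Cauchy-Davenport: |A + B| ≥ min(p, |A| + |B| - 1) for A, B nonempty in Z/pZ.
|A| = 2, |B| = 3, p = 29.
CD lower bound = min(29, 2 + 3 - 1) = min(29, 4) = 4.
Compute A + B mod 29 directly:
a = 21: 21+0=21, 21+8=0, 21+12=4
a = 26: 26+0=26, 26+8=5, 26+12=9
A + B = {0, 4, 5, 9, 21, 26}, so |A + B| = 6.
Verify: 6 ≥ 4? Yes ✓.

CD lower bound = 4, actual |A + B| = 6.


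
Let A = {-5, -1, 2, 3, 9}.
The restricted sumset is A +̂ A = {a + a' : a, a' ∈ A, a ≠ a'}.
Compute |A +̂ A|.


Restricted sumset: A +̂ A = {a + a' : a ∈ A, a' ∈ A, a ≠ a'}.
Equivalently, take A + A and drop any sum 2a that is achievable ONLY as a + a for a ∈ A (i.e. sums representable only with equal summands).
Enumerate pairs (a, a') with a < a' (symmetric, so each unordered pair gives one sum; this covers all a ≠ a'):
  -5 + -1 = -6
  -5 + 2 = -3
  -5 + 3 = -2
  -5 + 9 = 4
  -1 + 2 = 1
  -1 + 3 = 2
  -1 + 9 = 8
  2 + 3 = 5
  2 + 9 = 11
  3 + 9 = 12
Collected distinct sums: {-6, -3, -2, 1, 2, 4, 5, 8, 11, 12}
|A +̂ A| = 10
(Reference bound: |A +̂ A| ≥ 2|A| - 3 for |A| ≥ 2, with |A| = 5 giving ≥ 7.)

|A +̂ A| = 10


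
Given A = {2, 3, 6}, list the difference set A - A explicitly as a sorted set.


A - A = {a - a' : a, a' ∈ A}.
Compute a - a' for each ordered pair (a, a'):
a = 2: 2-2=0, 2-3=-1, 2-6=-4
a = 3: 3-2=1, 3-3=0, 3-6=-3
a = 6: 6-2=4, 6-3=3, 6-6=0
Collecting distinct values (and noting 0 appears from a-a):
A - A = {-4, -3, -1, 0, 1, 3, 4}
|A - A| = 7

A - A = {-4, -3, -1, 0, 1, 3, 4}


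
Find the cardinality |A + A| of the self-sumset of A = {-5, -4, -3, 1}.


A + A = {a + a' : a, a' ∈ A}; |A| = 4.
General bounds: 2|A| - 1 ≤ |A + A| ≤ |A|(|A|+1)/2, i.e. 7 ≤ |A + A| ≤ 10.
Lower bound 2|A|-1 is attained iff A is an arithmetic progression.
Enumerate sums a + a' for a ≤ a' (symmetric, so this suffices):
a = -5: -5+-5=-10, -5+-4=-9, -5+-3=-8, -5+1=-4
a = -4: -4+-4=-8, -4+-3=-7, -4+1=-3
a = -3: -3+-3=-6, -3+1=-2
a = 1: 1+1=2
Distinct sums: {-10, -9, -8, -7, -6, -4, -3, -2, 2}
|A + A| = 9

|A + A| = 9


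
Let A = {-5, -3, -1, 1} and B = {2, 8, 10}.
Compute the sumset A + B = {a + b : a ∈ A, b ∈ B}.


A + B = {a + b : a ∈ A, b ∈ B}.
Enumerate all |A|·|B| = 4·3 = 12 pairs (a, b) and collect distinct sums.
a = -5: -5+2=-3, -5+8=3, -5+10=5
a = -3: -3+2=-1, -3+8=5, -3+10=7
a = -1: -1+2=1, -1+8=7, -1+10=9
a = 1: 1+2=3, 1+8=9, 1+10=11
Collecting distinct sums: A + B = {-3, -1, 1, 3, 5, 7, 9, 11}
|A + B| = 8

A + B = {-3, -1, 1, 3, 5, 7, 9, 11}


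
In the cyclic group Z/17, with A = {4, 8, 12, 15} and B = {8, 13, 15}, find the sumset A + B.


Work in Z/17Z: reduce every sum a + b modulo 17.
Enumerate all 12 pairs:
a = 4: 4+8=12, 4+13=0, 4+15=2
a = 8: 8+8=16, 8+13=4, 8+15=6
a = 12: 12+8=3, 12+13=8, 12+15=10
a = 15: 15+8=6, 15+13=11, 15+15=13
Distinct residues collected: {0, 2, 3, 4, 6, 8, 10, 11, 12, 13, 16}
|A + B| = 11 (out of 17 total residues).

A + B = {0, 2, 3, 4, 6, 8, 10, 11, 12, 13, 16}


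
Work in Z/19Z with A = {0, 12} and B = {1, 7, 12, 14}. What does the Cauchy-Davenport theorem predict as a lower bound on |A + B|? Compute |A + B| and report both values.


Cauchy-Davenport: |A + B| ≥ min(p, |A| + |B| - 1) for A, B nonempty in Z/pZ.
|A| = 2, |B| = 4, p = 19.
CD lower bound = min(19, 2 + 4 - 1) = min(19, 5) = 5.
Compute A + B mod 19 directly:
a = 0: 0+1=1, 0+7=7, 0+12=12, 0+14=14
a = 12: 12+1=13, 12+7=0, 12+12=5, 12+14=7
A + B = {0, 1, 5, 7, 12, 13, 14}, so |A + B| = 7.
Verify: 7 ≥ 5? Yes ✓.

CD lower bound = 5, actual |A + B| = 7.


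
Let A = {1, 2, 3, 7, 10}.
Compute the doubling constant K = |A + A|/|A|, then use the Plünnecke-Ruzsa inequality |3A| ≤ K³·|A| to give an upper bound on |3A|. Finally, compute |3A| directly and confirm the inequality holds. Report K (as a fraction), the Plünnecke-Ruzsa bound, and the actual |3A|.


|A| = 5.
Step 1: Compute A + A by enumerating all 25 pairs.
A + A = {2, 3, 4, 5, 6, 8, 9, 10, 11, 12, 13, 14, 17, 20}, so |A + A| = 14.
Step 2: Doubling constant K = |A + A|/|A| = 14/5 = 14/5 ≈ 2.8000.
Step 3: Plünnecke-Ruzsa gives |3A| ≤ K³·|A| = (2.8000)³ · 5 ≈ 109.7600.
Step 4: Compute 3A = A + A + A directly by enumerating all triples (a,b,c) ∈ A³; |3A| = 24.
Step 5: Check 24 ≤ 109.7600? Yes ✓.

K = 14/5, Plünnecke-Ruzsa bound K³|A| ≈ 109.7600, |3A| = 24, inequality holds.


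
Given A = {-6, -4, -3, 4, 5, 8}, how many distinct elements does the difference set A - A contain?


A - A = {a - a' : a, a' ∈ A}; |A| = 6.
Bounds: 2|A|-1 ≤ |A - A| ≤ |A|² - |A| + 1, i.e. 11 ≤ |A - A| ≤ 31.
Note: 0 ∈ A - A always (from a - a). The set is symmetric: if d ∈ A - A then -d ∈ A - A.
Enumerate nonzero differences d = a - a' with a > a' (then include -d):
Positive differences: {1, 2, 3, 4, 7, 8, 9, 10, 11, 12, 14}
Full difference set: {0} ∪ (positive diffs) ∪ (negative diffs).
|A - A| = 1 + 2·11 = 23 (matches direct enumeration: 23).

|A - A| = 23


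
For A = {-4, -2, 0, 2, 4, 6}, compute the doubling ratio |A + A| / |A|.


|A| = 6.
Compute A + A by enumerating all 36 pairs.
A + A = {-8, -6, -4, -2, 0, 2, 4, 6, 8, 10, 12}, so |A + A| = 11.
K = |A + A| / |A| = 11/6 (already in lowest terms) ≈ 1.8333.
Reference: AP of size 6 gives K = 11/6 ≈ 1.8333; a fully generic set of size 6 gives K ≈ 3.5000.

|A| = 6, |A + A| = 11, K = 11/6.


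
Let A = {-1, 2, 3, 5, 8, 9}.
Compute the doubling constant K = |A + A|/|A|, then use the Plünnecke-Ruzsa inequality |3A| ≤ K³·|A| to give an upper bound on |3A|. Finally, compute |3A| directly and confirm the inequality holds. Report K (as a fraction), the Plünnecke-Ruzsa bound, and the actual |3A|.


|A| = 6.
Step 1: Compute A + A by enumerating all 36 pairs.
A + A = {-2, 1, 2, 4, 5, 6, 7, 8, 10, 11, 12, 13, 14, 16, 17, 18}, so |A + A| = 16.
Step 2: Doubling constant K = |A + A|/|A| = 16/6 = 16/6 ≈ 2.6667.
Step 3: Plünnecke-Ruzsa gives |3A| ≤ K³·|A| = (2.6667)³ · 6 ≈ 113.7778.
Step 4: Compute 3A = A + A + A directly by enumerating all triples (a,b,c) ∈ A³; |3A| = 28.
Step 5: Check 28 ≤ 113.7778? Yes ✓.

K = 16/6, Plünnecke-Ruzsa bound K³|A| ≈ 113.7778, |3A| = 28, inequality holds.


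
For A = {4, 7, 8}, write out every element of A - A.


A - A = {a - a' : a, a' ∈ A}.
Compute a - a' for each ordered pair (a, a'):
a = 4: 4-4=0, 4-7=-3, 4-8=-4
a = 7: 7-4=3, 7-7=0, 7-8=-1
a = 8: 8-4=4, 8-7=1, 8-8=0
Collecting distinct values (and noting 0 appears from a-a):
A - A = {-4, -3, -1, 0, 1, 3, 4}
|A - A| = 7

A - A = {-4, -3, -1, 0, 1, 3, 4}


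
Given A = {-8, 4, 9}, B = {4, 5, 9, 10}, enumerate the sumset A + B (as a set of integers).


A + B = {a + b : a ∈ A, b ∈ B}.
Enumerate all |A|·|B| = 3·4 = 12 pairs (a, b) and collect distinct sums.
a = -8: -8+4=-4, -8+5=-3, -8+9=1, -8+10=2
a = 4: 4+4=8, 4+5=9, 4+9=13, 4+10=14
a = 9: 9+4=13, 9+5=14, 9+9=18, 9+10=19
Collecting distinct sums: A + B = {-4, -3, 1, 2, 8, 9, 13, 14, 18, 19}
|A + B| = 10

A + B = {-4, -3, 1, 2, 8, 9, 13, 14, 18, 19}


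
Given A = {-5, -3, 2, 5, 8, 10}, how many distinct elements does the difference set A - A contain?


A - A = {a - a' : a, a' ∈ A}; |A| = 6.
Bounds: 2|A|-1 ≤ |A - A| ≤ |A|² - |A| + 1, i.e. 11 ≤ |A - A| ≤ 31.
Note: 0 ∈ A - A always (from a - a). The set is symmetric: if d ∈ A - A then -d ∈ A - A.
Enumerate nonzero differences d = a - a' with a > a' (then include -d):
Positive differences: {2, 3, 5, 6, 7, 8, 10, 11, 13, 15}
Full difference set: {0} ∪ (positive diffs) ∪ (negative diffs).
|A - A| = 1 + 2·10 = 21 (matches direct enumeration: 21).

|A - A| = 21


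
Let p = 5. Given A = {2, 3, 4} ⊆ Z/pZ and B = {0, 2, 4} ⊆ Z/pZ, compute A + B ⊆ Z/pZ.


Work in Z/5Z: reduce every sum a + b modulo 5.
Enumerate all 9 pairs:
a = 2: 2+0=2, 2+2=4, 2+4=1
a = 3: 3+0=3, 3+2=0, 3+4=2
a = 4: 4+0=4, 4+2=1, 4+4=3
Distinct residues collected: {0, 1, 2, 3, 4}
|A + B| = 5 (out of 5 total residues).

A + B = {0, 1, 2, 3, 4}


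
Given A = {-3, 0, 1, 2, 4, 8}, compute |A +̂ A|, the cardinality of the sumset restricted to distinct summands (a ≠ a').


Restricted sumset: A +̂ A = {a + a' : a ∈ A, a' ∈ A, a ≠ a'}.
Equivalently, take A + A and drop any sum 2a that is achievable ONLY as a + a for a ∈ A (i.e. sums representable only with equal summands).
Enumerate pairs (a, a') with a < a' (symmetric, so each unordered pair gives one sum; this covers all a ≠ a'):
  -3 + 0 = -3
  -3 + 1 = -2
  -3 + 2 = -1
  -3 + 4 = 1
  -3 + 8 = 5
  0 + 1 = 1
  0 + 2 = 2
  0 + 4 = 4
  0 + 8 = 8
  1 + 2 = 3
  1 + 4 = 5
  1 + 8 = 9
  2 + 4 = 6
  2 + 8 = 10
  4 + 8 = 12
Collected distinct sums: {-3, -2, -1, 1, 2, 3, 4, 5, 6, 8, 9, 10, 12}
|A +̂ A| = 13
(Reference bound: |A +̂ A| ≥ 2|A| - 3 for |A| ≥ 2, with |A| = 6 giving ≥ 9.)

|A +̂ A| = 13


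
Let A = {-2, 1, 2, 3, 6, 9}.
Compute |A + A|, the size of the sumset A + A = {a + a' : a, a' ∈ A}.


A + A = {a + a' : a, a' ∈ A}; |A| = 6.
General bounds: 2|A| - 1 ≤ |A + A| ≤ |A|(|A|+1)/2, i.e. 11 ≤ |A + A| ≤ 21.
Lower bound 2|A|-1 is attained iff A is an arithmetic progression.
Enumerate sums a + a' for a ≤ a' (symmetric, so this suffices):
a = -2: -2+-2=-4, -2+1=-1, -2+2=0, -2+3=1, -2+6=4, -2+9=7
a = 1: 1+1=2, 1+2=3, 1+3=4, 1+6=7, 1+9=10
a = 2: 2+2=4, 2+3=5, 2+6=8, 2+9=11
a = 3: 3+3=6, 3+6=9, 3+9=12
a = 6: 6+6=12, 6+9=15
a = 9: 9+9=18
Distinct sums: {-4, -1, 0, 1, 2, 3, 4, 5, 6, 7, 8, 9, 10, 11, 12, 15, 18}
|A + A| = 17

|A + A| = 17


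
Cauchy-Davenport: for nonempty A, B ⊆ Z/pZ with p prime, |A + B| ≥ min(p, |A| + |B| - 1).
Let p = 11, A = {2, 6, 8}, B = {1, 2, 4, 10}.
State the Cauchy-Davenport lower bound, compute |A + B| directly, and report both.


Cauchy-Davenport: |A + B| ≥ min(p, |A| + |B| - 1) for A, B nonempty in Z/pZ.
|A| = 3, |B| = 4, p = 11.
CD lower bound = min(11, 3 + 4 - 1) = min(11, 6) = 6.
Compute A + B mod 11 directly:
a = 2: 2+1=3, 2+2=4, 2+4=6, 2+10=1
a = 6: 6+1=7, 6+2=8, 6+4=10, 6+10=5
a = 8: 8+1=9, 8+2=10, 8+4=1, 8+10=7
A + B = {1, 3, 4, 5, 6, 7, 8, 9, 10}, so |A + B| = 9.
Verify: 9 ≥ 6? Yes ✓.

CD lower bound = 6, actual |A + B| = 9.


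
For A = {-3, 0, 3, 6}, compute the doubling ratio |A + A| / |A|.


|A| = 4.
Compute A + A by enumerating all 16 pairs.
A + A = {-6, -3, 0, 3, 6, 9, 12}, so |A + A| = 7.
K = |A + A| / |A| = 7/4 (already in lowest terms) ≈ 1.7500.
Reference: AP of size 4 gives K = 7/4 ≈ 1.7500; a fully generic set of size 4 gives K ≈ 2.5000.

|A| = 4, |A + A| = 7, K = 7/4.


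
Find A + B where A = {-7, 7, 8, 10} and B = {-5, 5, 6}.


A + B = {a + b : a ∈ A, b ∈ B}.
Enumerate all |A|·|B| = 4·3 = 12 pairs (a, b) and collect distinct sums.
a = -7: -7+-5=-12, -7+5=-2, -7+6=-1
a = 7: 7+-5=2, 7+5=12, 7+6=13
a = 8: 8+-5=3, 8+5=13, 8+6=14
a = 10: 10+-5=5, 10+5=15, 10+6=16
Collecting distinct sums: A + B = {-12, -2, -1, 2, 3, 5, 12, 13, 14, 15, 16}
|A + B| = 11

A + B = {-12, -2, -1, 2, 3, 5, 12, 13, 14, 15, 16}


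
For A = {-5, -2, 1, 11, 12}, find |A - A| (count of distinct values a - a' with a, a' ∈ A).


A - A = {a - a' : a, a' ∈ A}; |A| = 5.
Bounds: 2|A|-1 ≤ |A - A| ≤ |A|² - |A| + 1, i.e. 9 ≤ |A - A| ≤ 21.
Note: 0 ∈ A - A always (from a - a). The set is symmetric: if d ∈ A - A then -d ∈ A - A.
Enumerate nonzero differences d = a - a' with a > a' (then include -d):
Positive differences: {1, 3, 6, 10, 11, 13, 14, 16, 17}
Full difference set: {0} ∪ (positive diffs) ∪ (negative diffs).
|A - A| = 1 + 2·9 = 19 (matches direct enumeration: 19).

|A - A| = 19


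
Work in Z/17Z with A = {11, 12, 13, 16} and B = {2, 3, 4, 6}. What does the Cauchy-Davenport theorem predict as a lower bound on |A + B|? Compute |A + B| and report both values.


Cauchy-Davenport: |A + B| ≥ min(p, |A| + |B| - 1) for A, B nonempty in Z/pZ.
|A| = 4, |B| = 4, p = 17.
CD lower bound = min(17, 4 + 4 - 1) = min(17, 7) = 7.
Compute A + B mod 17 directly:
a = 11: 11+2=13, 11+3=14, 11+4=15, 11+6=0
a = 12: 12+2=14, 12+3=15, 12+4=16, 12+6=1
a = 13: 13+2=15, 13+3=16, 13+4=0, 13+6=2
a = 16: 16+2=1, 16+3=2, 16+4=3, 16+6=5
A + B = {0, 1, 2, 3, 5, 13, 14, 15, 16}, so |A + B| = 9.
Verify: 9 ≥ 7? Yes ✓.

CD lower bound = 7, actual |A + B| = 9.


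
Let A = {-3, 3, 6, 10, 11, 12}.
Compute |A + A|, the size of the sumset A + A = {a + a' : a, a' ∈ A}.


A + A = {a + a' : a, a' ∈ A}; |A| = 6.
General bounds: 2|A| - 1 ≤ |A + A| ≤ |A|(|A|+1)/2, i.e. 11 ≤ |A + A| ≤ 21.
Lower bound 2|A|-1 is attained iff A is an arithmetic progression.
Enumerate sums a + a' for a ≤ a' (symmetric, so this suffices):
a = -3: -3+-3=-6, -3+3=0, -3+6=3, -3+10=7, -3+11=8, -3+12=9
a = 3: 3+3=6, 3+6=9, 3+10=13, 3+11=14, 3+12=15
a = 6: 6+6=12, 6+10=16, 6+11=17, 6+12=18
a = 10: 10+10=20, 10+11=21, 10+12=22
a = 11: 11+11=22, 11+12=23
a = 12: 12+12=24
Distinct sums: {-6, 0, 3, 6, 7, 8, 9, 12, 13, 14, 15, 16, 17, 18, 20, 21, 22, 23, 24}
|A + A| = 19

|A + A| = 19


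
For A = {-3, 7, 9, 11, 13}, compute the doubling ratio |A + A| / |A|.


|A| = 5.
Compute A + A by enumerating all 25 pairs.
A + A = {-6, 4, 6, 8, 10, 14, 16, 18, 20, 22, 24, 26}, so |A + A| = 12.
K = |A + A| / |A| = 12/5 (already in lowest terms) ≈ 2.4000.
Reference: AP of size 5 gives K = 9/5 ≈ 1.8000; a fully generic set of size 5 gives K ≈ 3.0000.

|A| = 5, |A + A| = 12, K = 12/5.


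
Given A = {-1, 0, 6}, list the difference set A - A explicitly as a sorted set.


A - A = {a - a' : a, a' ∈ A}.
Compute a - a' for each ordered pair (a, a'):
a = -1: -1--1=0, -1-0=-1, -1-6=-7
a = 0: 0--1=1, 0-0=0, 0-6=-6
a = 6: 6--1=7, 6-0=6, 6-6=0
Collecting distinct values (and noting 0 appears from a-a):
A - A = {-7, -6, -1, 0, 1, 6, 7}
|A - A| = 7

A - A = {-7, -6, -1, 0, 1, 6, 7}


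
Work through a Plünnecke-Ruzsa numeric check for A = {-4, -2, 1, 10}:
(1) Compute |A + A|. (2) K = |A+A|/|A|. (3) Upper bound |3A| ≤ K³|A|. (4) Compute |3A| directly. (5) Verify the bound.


|A| = 4.
Step 1: Compute A + A by enumerating all 16 pairs.
A + A = {-8, -6, -4, -3, -1, 2, 6, 8, 11, 20}, so |A + A| = 10.
Step 2: Doubling constant K = |A + A|/|A| = 10/4 = 10/4 ≈ 2.5000.
Step 3: Plünnecke-Ruzsa gives |3A| ≤ K³·|A| = (2.5000)³ · 4 ≈ 62.5000.
Step 4: Compute 3A = A + A + A directly by enumerating all triples (a,b,c) ∈ A³; |3A| = 20.
Step 5: Check 20 ≤ 62.5000? Yes ✓.

K = 10/4, Plünnecke-Ruzsa bound K³|A| ≈ 62.5000, |3A| = 20, inequality holds.


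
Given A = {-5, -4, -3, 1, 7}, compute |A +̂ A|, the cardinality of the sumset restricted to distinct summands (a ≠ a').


Restricted sumset: A +̂ A = {a + a' : a ∈ A, a' ∈ A, a ≠ a'}.
Equivalently, take A + A and drop any sum 2a that is achievable ONLY as a + a for a ∈ A (i.e. sums representable only with equal summands).
Enumerate pairs (a, a') with a < a' (symmetric, so each unordered pair gives one sum; this covers all a ≠ a'):
  -5 + -4 = -9
  -5 + -3 = -8
  -5 + 1 = -4
  -5 + 7 = 2
  -4 + -3 = -7
  -4 + 1 = -3
  -4 + 7 = 3
  -3 + 1 = -2
  -3 + 7 = 4
  1 + 7 = 8
Collected distinct sums: {-9, -8, -7, -4, -3, -2, 2, 3, 4, 8}
|A +̂ A| = 10
(Reference bound: |A +̂ A| ≥ 2|A| - 3 for |A| ≥ 2, with |A| = 5 giving ≥ 7.)

|A +̂ A| = 10


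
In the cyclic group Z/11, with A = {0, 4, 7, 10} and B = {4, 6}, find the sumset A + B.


Work in Z/11Z: reduce every sum a + b modulo 11.
Enumerate all 8 pairs:
a = 0: 0+4=4, 0+6=6
a = 4: 4+4=8, 4+6=10
a = 7: 7+4=0, 7+6=2
a = 10: 10+4=3, 10+6=5
Distinct residues collected: {0, 2, 3, 4, 5, 6, 8, 10}
|A + B| = 8 (out of 11 total residues).

A + B = {0, 2, 3, 4, 5, 6, 8, 10}


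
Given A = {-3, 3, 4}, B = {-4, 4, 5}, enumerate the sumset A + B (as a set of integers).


A + B = {a + b : a ∈ A, b ∈ B}.
Enumerate all |A|·|B| = 3·3 = 9 pairs (a, b) and collect distinct sums.
a = -3: -3+-4=-7, -3+4=1, -3+5=2
a = 3: 3+-4=-1, 3+4=7, 3+5=8
a = 4: 4+-4=0, 4+4=8, 4+5=9
Collecting distinct sums: A + B = {-7, -1, 0, 1, 2, 7, 8, 9}
|A + B| = 8

A + B = {-7, -1, 0, 1, 2, 7, 8, 9}


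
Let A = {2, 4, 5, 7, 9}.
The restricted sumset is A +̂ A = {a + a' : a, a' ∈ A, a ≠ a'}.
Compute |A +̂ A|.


Restricted sumset: A +̂ A = {a + a' : a ∈ A, a' ∈ A, a ≠ a'}.
Equivalently, take A + A and drop any sum 2a that is achievable ONLY as a + a for a ∈ A (i.e. sums representable only with equal summands).
Enumerate pairs (a, a') with a < a' (symmetric, so each unordered pair gives one sum; this covers all a ≠ a'):
  2 + 4 = 6
  2 + 5 = 7
  2 + 7 = 9
  2 + 9 = 11
  4 + 5 = 9
  4 + 7 = 11
  4 + 9 = 13
  5 + 7 = 12
  5 + 9 = 14
  7 + 9 = 16
Collected distinct sums: {6, 7, 9, 11, 12, 13, 14, 16}
|A +̂ A| = 8
(Reference bound: |A +̂ A| ≥ 2|A| - 3 for |A| ≥ 2, with |A| = 5 giving ≥ 7.)

|A +̂ A| = 8


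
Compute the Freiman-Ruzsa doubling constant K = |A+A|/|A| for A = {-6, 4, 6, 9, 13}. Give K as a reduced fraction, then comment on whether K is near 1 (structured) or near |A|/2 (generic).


|A| = 5.
Compute A + A by enumerating all 25 pairs.
A + A = {-12, -2, 0, 3, 7, 8, 10, 12, 13, 15, 17, 18, 19, 22, 26}, so |A + A| = 15.
K = |A + A| / |A| = 15/5 = 3/1 ≈ 3.0000.
Reference: AP of size 5 gives K = 9/5 ≈ 1.8000; a fully generic set of size 5 gives K ≈ 3.0000.

|A| = 5, |A + A| = 15, K = 15/5 = 3/1.


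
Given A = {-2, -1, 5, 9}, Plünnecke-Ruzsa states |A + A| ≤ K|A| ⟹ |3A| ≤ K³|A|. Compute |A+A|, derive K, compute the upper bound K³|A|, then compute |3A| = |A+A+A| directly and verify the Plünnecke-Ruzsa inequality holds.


|A| = 4.
Step 1: Compute A + A by enumerating all 16 pairs.
A + A = {-4, -3, -2, 3, 4, 7, 8, 10, 14, 18}, so |A + A| = 10.
Step 2: Doubling constant K = |A + A|/|A| = 10/4 = 10/4 ≈ 2.5000.
Step 3: Plünnecke-Ruzsa gives |3A| ≤ K³·|A| = (2.5000)³ · 4 ≈ 62.5000.
Step 4: Compute 3A = A + A + A directly by enumerating all triples (a,b,c) ∈ A³; |3A| = 20.
Step 5: Check 20 ≤ 62.5000? Yes ✓.

K = 10/4, Plünnecke-Ruzsa bound K³|A| ≈ 62.5000, |3A| = 20, inequality holds.


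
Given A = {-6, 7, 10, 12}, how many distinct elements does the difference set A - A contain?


A - A = {a - a' : a, a' ∈ A}; |A| = 4.
Bounds: 2|A|-1 ≤ |A - A| ≤ |A|² - |A| + 1, i.e. 7 ≤ |A - A| ≤ 13.
Note: 0 ∈ A - A always (from a - a). The set is symmetric: if d ∈ A - A then -d ∈ A - A.
Enumerate nonzero differences d = a - a' with a > a' (then include -d):
Positive differences: {2, 3, 5, 13, 16, 18}
Full difference set: {0} ∪ (positive diffs) ∪ (negative diffs).
|A - A| = 1 + 2·6 = 13 (matches direct enumeration: 13).

|A - A| = 13


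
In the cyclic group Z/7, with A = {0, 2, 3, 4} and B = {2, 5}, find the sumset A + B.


Work in Z/7Z: reduce every sum a + b modulo 7.
Enumerate all 8 pairs:
a = 0: 0+2=2, 0+5=5
a = 2: 2+2=4, 2+5=0
a = 3: 3+2=5, 3+5=1
a = 4: 4+2=6, 4+5=2
Distinct residues collected: {0, 1, 2, 4, 5, 6}
|A + B| = 6 (out of 7 total residues).

A + B = {0, 1, 2, 4, 5, 6}


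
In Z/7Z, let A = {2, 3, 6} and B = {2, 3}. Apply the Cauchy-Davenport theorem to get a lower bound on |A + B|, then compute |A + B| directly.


Cauchy-Davenport: |A + B| ≥ min(p, |A| + |B| - 1) for A, B nonempty in Z/pZ.
|A| = 3, |B| = 2, p = 7.
CD lower bound = min(7, 3 + 2 - 1) = min(7, 4) = 4.
Compute A + B mod 7 directly:
a = 2: 2+2=4, 2+3=5
a = 3: 3+2=5, 3+3=6
a = 6: 6+2=1, 6+3=2
A + B = {1, 2, 4, 5, 6}, so |A + B| = 5.
Verify: 5 ≥ 4? Yes ✓.

CD lower bound = 4, actual |A + B| = 5.


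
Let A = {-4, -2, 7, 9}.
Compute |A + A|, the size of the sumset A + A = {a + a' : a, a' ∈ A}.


A + A = {a + a' : a, a' ∈ A}; |A| = 4.
General bounds: 2|A| - 1 ≤ |A + A| ≤ |A|(|A|+1)/2, i.e. 7 ≤ |A + A| ≤ 10.
Lower bound 2|A|-1 is attained iff A is an arithmetic progression.
Enumerate sums a + a' for a ≤ a' (symmetric, so this suffices):
a = -4: -4+-4=-8, -4+-2=-6, -4+7=3, -4+9=5
a = -2: -2+-2=-4, -2+7=5, -2+9=7
a = 7: 7+7=14, 7+9=16
a = 9: 9+9=18
Distinct sums: {-8, -6, -4, 3, 5, 7, 14, 16, 18}
|A + A| = 9

|A + A| = 9


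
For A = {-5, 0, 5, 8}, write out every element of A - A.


A - A = {a - a' : a, a' ∈ A}.
Compute a - a' for each ordered pair (a, a'):
a = -5: -5--5=0, -5-0=-5, -5-5=-10, -5-8=-13
a = 0: 0--5=5, 0-0=0, 0-5=-5, 0-8=-8
a = 5: 5--5=10, 5-0=5, 5-5=0, 5-8=-3
a = 8: 8--5=13, 8-0=8, 8-5=3, 8-8=0
Collecting distinct values (and noting 0 appears from a-a):
A - A = {-13, -10, -8, -5, -3, 0, 3, 5, 8, 10, 13}
|A - A| = 11

A - A = {-13, -10, -8, -5, -3, 0, 3, 5, 8, 10, 13}


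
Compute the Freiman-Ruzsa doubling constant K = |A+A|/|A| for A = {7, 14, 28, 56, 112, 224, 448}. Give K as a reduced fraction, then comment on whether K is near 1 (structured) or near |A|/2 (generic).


|A| = 7.
Compute A + A by enumerating all 49 pairs.
A + A = {14, 21, 28, 35, 42, 56, 63, 70, 84, 112, 119, 126, 140, 168, 224, 231, 238, 252, 280, 336, 448, 455, 462, 476, 504, 560, 672, 896}, so |A + A| = 28.
K = |A + A| / |A| = 28/7 = 4/1 ≈ 4.0000.
Reference: AP of size 7 gives K = 13/7 ≈ 1.8571; a fully generic set of size 7 gives K ≈ 4.0000.

|A| = 7, |A + A| = 28, K = 28/7 = 4/1.


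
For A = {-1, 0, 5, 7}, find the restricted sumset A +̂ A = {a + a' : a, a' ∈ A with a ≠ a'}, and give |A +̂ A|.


Restricted sumset: A +̂ A = {a + a' : a ∈ A, a' ∈ A, a ≠ a'}.
Equivalently, take A + A and drop any sum 2a that is achievable ONLY as a + a for a ∈ A (i.e. sums representable only with equal summands).
Enumerate pairs (a, a') with a < a' (symmetric, so each unordered pair gives one sum; this covers all a ≠ a'):
  -1 + 0 = -1
  -1 + 5 = 4
  -1 + 7 = 6
  0 + 5 = 5
  0 + 7 = 7
  5 + 7 = 12
Collected distinct sums: {-1, 4, 5, 6, 7, 12}
|A +̂ A| = 6
(Reference bound: |A +̂ A| ≥ 2|A| - 3 for |A| ≥ 2, with |A| = 4 giving ≥ 5.)

|A +̂ A| = 6


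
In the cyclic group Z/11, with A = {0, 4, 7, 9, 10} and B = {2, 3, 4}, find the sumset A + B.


Work in Z/11Z: reduce every sum a + b modulo 11.
Enumerate all 15 pairs:
a = 0: 0+2=2, 0+3=3, 0+4=4
a = 4: 4+2=6, 4+3=7, 4+4=8
a = 7: 7+2=9, 7+3=10, 7+4=0
a = 9: 9+2=0, 9+3=1, 9+4=2
a = 10: 10+2=1, 10+3=2, 10+4=3
Distinct residues collected: {0, 1, 2, 3, 4, 6, 7, 8, 9, 10}
|A + B| = 10 (out of 11 total residues).

A + B = {0, 1, 2, 3, 4, 6, 7, 8, 9, 10}


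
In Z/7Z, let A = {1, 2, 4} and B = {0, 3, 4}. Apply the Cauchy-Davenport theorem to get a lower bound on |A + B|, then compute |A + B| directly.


Cauchy-Davenport: |A + B| ≥ min(p, |A| + |B| - 1) for A, B nonempty in Z/pZ.
|A| = 3, |B| = 3, p = 7.
CD lower bound = min(7, 3 + 3 - 1) = min(7, 5) = 5.
Compute A + B mod 7 directly:
a = 1: 1+0=1, 1+3=4, 1+4=5
a = 2: 2+0=2, 2+3=5, 2+4=6
a = 4: 4+0=4, 4+3=0, 4+4=1
A + B = {0, 1, 2, 4, 5, 6}, so |A + B| = 6.
Verify: 6 ≥ 5? Yes ✓.

CD lower bound = 5, actual |A + B| = 6.


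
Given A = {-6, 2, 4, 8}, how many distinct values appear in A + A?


A + A = {a + a' : a, a' ∈ A}; |A| = 4.
General bounds: 2|A| - 1 ≤ |A + A| ≤ |A|(|A|+1)/2, i.e. 7 ≤ |A + A| ≤ 10.
Lower bound 2|A|-1 is attained iff A is an arithmetic progression.
Enumerate sums a + a' for a ≤ a' (symmetric, so this suffices):
a = -6: -6+-6=-12, -6+2=-4, -6+4=-2, -6+8=2
a = 2: 2+2=4, 2+4=6, 2+8=10
a = 4: 4+4=8, 4+8=12
a = 8: 8+8=16
Distinct sums: {-12, -4, -2, 2, 4, 6, 8, 10, 12, 16}
|A + A| = 10

|A + A| = 10


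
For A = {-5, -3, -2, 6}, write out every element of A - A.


A - A = {a - a' : a, a' ∈ A}.
Compute a - a' for each ordered pair (a, a'):
a = -5: -5--5=0, -5--3=-2, -5--2=-3, -5-6=-11
a = -3: -3--5=2, -3--3=0, -3--2=-1, -3-6=-9
a = -2: -2--5=3, -2--3=1, -2--2=0, -2-6=-8
a = 6: 6--5=11, 6--3=9, 6--2=8, 6-6=0
Collecting distinct values (and noting 0 appears from a-a):
A - A = {-11, -9, -8, -3, -2, -1, 0, 1, 2, 3, 8, 9, 11}
|A - A| = 13

A - A = {-11, -9, -8, -3, -2, -1, 0, 1, 2, 3, 8, 9, 11}


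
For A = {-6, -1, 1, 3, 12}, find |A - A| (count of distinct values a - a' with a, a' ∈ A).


A - A = {a - a' : a, a' ∈ A}; |A| = 5.
Bounds: 2|A|-1 ≤ |A - A| ≤ |A|² - |A| + 1, i.e. 9 ≤ |A - A| ≤ 21.
Note: 0 ∈ A - A always (from a - a). The set is symmetric: if d ∈ A - A then -d ∈ A - A.
Enumerate nonzero differences d = a - a' with a > a' (then include -d):
Positive differences: {2, 4, 5, 7, 9, 11, 13, 18}
Full difference set: {0} ∪ (positive diffs) ∪ (negative diffs).
|A - A| = 1 + 2·8 = 17 (matches direct enumeration: 17).

|A - A| = 17


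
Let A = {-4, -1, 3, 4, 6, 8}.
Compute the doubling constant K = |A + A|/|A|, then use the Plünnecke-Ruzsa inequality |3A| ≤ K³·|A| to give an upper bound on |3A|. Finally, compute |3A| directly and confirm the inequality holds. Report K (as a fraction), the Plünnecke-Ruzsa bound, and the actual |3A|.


|A| = 6.
Step 1: Compute A + A by enumerating all 36 pairs.
A + A = {-8, -5, -2, -1, 0, 2, 3, 4, 5, 6, 7, 8, 9, 10, 11, 12, 14, 16}, so |A + A| = 18.
Step 2: Doubling constant K = |A + A|/|A| = 18/6 = 18/6 ≈ 3.0000.
Step 3: Plünnecke-Ruzsa gives |3A| ≤ K³·|A| = (3.0000)³ · 6 ≈ 162.0000.
Step 4: Compute 3A = A + A + A directly by enumerating all triples (a,b,c) ∈ A³; |3A| = 31.
Step 5: Check 31 ≤ 162.0000? Yes ✓.

K = 18/6, Plünnecke-Ruzsa bound K³|A| ≈ 162.0000, |3A| = 31, inequality holds.


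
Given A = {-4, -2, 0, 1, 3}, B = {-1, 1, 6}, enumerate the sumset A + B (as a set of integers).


A + B = {a + b : a ∈ A, b ∈ B}.
Enumerate all |A|·|B| = 5·3 = 15 pairs (a, b) and collect distinct sums.
a = -4: -4+-1=-5, -4+1=-3, -4+6=2
a = -2: -2+-1=-3, -2+1=-1, -2+6=4
a = 0: 0+-1=-1, 0+1=1, 0+6=6
a = 1: 1+-1=0, 1+1=2, 1+6=7
a = 3: 3+-1=2, 3+1=4, 3+6=9
Collecting distinct sums: A + B = {-5, -3, -1, 0, 1, 2, 4, 6, 7, 9}
|A + B| = 10

A + B = {-5, -3, -1, 0, 1, 2, 4, 6, 7, 9}


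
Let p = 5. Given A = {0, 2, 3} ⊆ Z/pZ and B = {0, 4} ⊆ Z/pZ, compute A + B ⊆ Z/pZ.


Work in Z/5Z: reduce every sum a + b modulo 5.
Enumerate all 6 pairs:
a = 0: 0+0=0, 0+4=4
a = 2: 2+0=2, 2+4=1
a = 3: 3+0=3, 3+4=2
Distinct residues collected: {0, 1, 2, 3, 4}
|A + B| = 5 (out of 5 total residues).

A + B = {0, 1, 2, 3, 4}


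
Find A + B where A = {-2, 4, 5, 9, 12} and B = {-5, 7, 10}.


A + B = {a + b : a ∈ A, b ∈ B}.
Enumerate all |A|·|B| = 5·3 = 15 pairs (a, b) and collect distinct sums.
a = -2: -2+-5=-7, -2+7=5, -2+10=8
a = 4: 4+-5=-1, 4+7=11, 4+10=14
a = 5: 5+-5=0, 5+7=12, 5+10=15
a = 9: 9+-5=4, 9+7=16, 9+10=19
a = 12: 12+-5=7, 12+7=19, 12+10=22
Collecting distinct sums: A + B = {-7, -1, 0, 4, 5, 7, 8, 11, 12, 14, 15, 16, 19, 22}
|A + B| = 14

A + B = {-7, -1, 0, 4, 5, 7, 8, 11, 12, 14, 15, 16, 19, 22}


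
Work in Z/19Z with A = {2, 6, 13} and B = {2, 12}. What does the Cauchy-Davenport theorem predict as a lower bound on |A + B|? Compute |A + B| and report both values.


Cauchy-Davenport: |A + B| ≥ min(p, |A| + |B| - 1) for A, B nonempty in Z/pZ.
|A| = 3, |B| = 2, p = 19.
CD lower bound = min(19, 3 + 2 - 1) = min(19, 4) = 4.
Compute A + B mod 19 directly:
a = 2: 2+2=4, 2+12=14
a = 6: 6+2=8, 6+12=18
a = 13: 13+2=15, 13+12=6
A + B = {4, 6, 8, 14, 15, 18}, so |A + B| = 6.
Verify: 6 ≥ 4? Yes ✓.

CD lower bound = 4, actual |A + B| = 6.


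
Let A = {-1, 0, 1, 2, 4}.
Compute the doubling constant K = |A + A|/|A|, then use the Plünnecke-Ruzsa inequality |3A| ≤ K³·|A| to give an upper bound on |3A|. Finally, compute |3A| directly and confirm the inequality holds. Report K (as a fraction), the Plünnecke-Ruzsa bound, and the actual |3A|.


|A| = 5.
Step 1: Compute A + A by enumerating all 25 pairs.
A + A = {-2, -1, 0, 1, 2, 3, 4, 5, 6, 8}, so |A + A| = 10.
Step 2: Doubling constant K = |A + A|/|A| = 10/5 = 10/5 ≈ 2.0000.
Step 3: Plünnecke-Ruzsa gives |3A| ≤ K³·|A| = (2.0000)³ · 5 ≈ 40.0000.
Step 4: Compute 3A = A + A + A directly by enumerating all triples (a,b,c) ∈ A³; |3A| = 15.
Step 5: Check 15 ≤ 40.0000? Yes ✓.

K = 10/5, Plünnecke-Ruzsa bound K³|A| ≈ 40.0000, |3A| = 15, inequality holds.


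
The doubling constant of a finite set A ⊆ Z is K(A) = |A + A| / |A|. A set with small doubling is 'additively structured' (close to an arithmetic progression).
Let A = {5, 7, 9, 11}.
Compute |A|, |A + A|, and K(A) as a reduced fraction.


|A| = 4.
Compute A + A by enumerating all 16 pairs.
A + A = {10, 12, 14, 16, 18, 20, 22}, so |A + A| = 7.
K = |A + A| / |A| = 7/4 (already in lowest terms) ≈ 1.7500.
Reference: AP of size 4 gives K = 7/4 ≈ 1.7500; a fully generic set of size 4 gives K ≈ 2.5000.

|A| = 4, |A + A| = 7, K = 7/4.


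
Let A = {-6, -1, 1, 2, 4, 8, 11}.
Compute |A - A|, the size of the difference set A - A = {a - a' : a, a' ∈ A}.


A - A = {a - a' : a, a' ∈ A}; |A| = 7.
Bounds: 2|A|-1 ≤ |A - A| ≤ |A|² - |A| + 1, i.e. 13 ≤ |A - A| ≤ 43.
Note: 0 ∈ A - A always (from a - a). The set is symmetric: if d ∈ A - A then -d ∈ A - A.
Enumerate nonzero differences d = a - a' with a > a' (then include -d):
Positive differences: {1, 2, 3, 4, 5, 6, 7, 8, 9, 10, 12, 14, 17}
Full difference set: {0} ∪ (positive diffs) ∪ (negative diffs).
|A - A| = 1 + 2·13 = 27 (matches direct enumeration: 27).

|A - A| = 27


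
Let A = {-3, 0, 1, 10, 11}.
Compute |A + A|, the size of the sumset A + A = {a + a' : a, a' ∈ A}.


A + A = {a + a' : a, a' ∈ A}; |A| = 5.
General bounds: 2|A| - 1 ≤ |A + A| ≤ |A|(|A|+1)/2, i.e. 9 ≤ |A + A| ≤ 15.
Lower bound 2|A|-1 is attained iff A is an arithmetic progression.
Enumerate sums a + a' for a ≤ a' (symmetric, so this suffices):
a = -3: -3+-3=-6, -3+0=-3, -3+1=-2, -3+10=7, -3+11=8
a = 0: 0+0=0, 0+1=1, 0+10=10, 0+11=11
a = 1: 1+1=2, 1+10=11, 1+11=12
a = 10: 10+10=20, 10+11=21
a = 11: 11+11=22
Distinct sums: {-6, -3, -2, 0, 1, 2, 7, 8, 10, 11, 12, 20, 21, 22}
|A + A| = 14

|A + A| = 14


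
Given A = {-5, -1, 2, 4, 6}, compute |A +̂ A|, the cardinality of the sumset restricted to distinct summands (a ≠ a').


Restricted sumset: A +̂ A = {a + a' : a ∈ A, a' ∈ A, a ≠ a'}.
Equivalently, take A + A and drop any sum 2a that is achievable ONLY as a + a for a ∈ A (i.e. sums representable only with equal summands).
Enumerate pairs (a, a') with a < a' (symmetric, so each unordered pair gives one sum; this covers all a ≠ a'):
  -5 + -1 = -6
  -5 + 2 = -3
  -5 + 4 = -1
  -5 + 6 = 1
  -1 + 2 = 1
  -1 + 4 = 3
  -1 + 6 = 5
  2 + 4 = 6
  2 + 6 = 8
  4 + 6 = 10
Collected distinct sums: {-6, -3, -1, 1, 3, 5, 6, 8, 10}
|A +̂ A| = 9
(Reference bound: |A +̂ A| ≥ 2|A| - 3 for |A| ≥ 2, with |A| = 5 giving ≥ 7.)

|A +̂ A| = 9


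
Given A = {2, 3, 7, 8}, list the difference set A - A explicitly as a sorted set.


A - A = {a - a' : a, a' ∈ A}.
Compute a - a' for each ordered pair (a, a'):
a = 2: 2-2=0, 2-3=-1, 2-7=-5, 2-8=-6
a = 3: 3-2=1, 3-3=0, 3-7=-4, 3-8=-5
a = 7: 7-2=5, 7-3=4, 7-7=0, 7-8=-1
a = 8: 8-2=6, 8-3=5, 8-7=1, 8-8=0
Collecting distinct values (and noting 0 appears from a-a):
A - A = {-6, -5, -4, -1, 0, 1, 4, 5, 6}
|A - A| = 9

A - A = {-6, -5, -4, -1, 0, 1, 4, 5, 6}


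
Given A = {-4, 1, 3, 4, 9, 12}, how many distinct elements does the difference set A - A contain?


A - A = {a - a' : a, a' ∈ A}; |A| = 6.
Bounds: 2|A|-1 ≤ |A - A| ≤ |A|² - |A| + 1, i.e. 11 ≤ |A - A| ≤ 31.
Note: 0 ∈ A - A always (from a - a). The set is symmetric: if d ∈ A - A then -d ∈ A - A.
Enumerate nonzero differences d = a - a' with a > a' (then include -d):
Positive differences: {1, 2, 3, 5, 6, 7, 8, 9, 11, 13, 16}
Full difference set: {0} ∪ (positive diffs) ∪ (negative diffs).
|A - A| = 1 + 2·11 = 23 (matches direct enumeration: 23).

|A - A| = 23


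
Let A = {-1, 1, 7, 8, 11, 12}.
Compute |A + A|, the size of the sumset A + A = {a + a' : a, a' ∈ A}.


A + A = {a + a' : a, a' ∈ A}; |A| = 6.
General bounds: 2|A| - 1 ≤ |A + A| ≤ |A|(|A|+1)/2, i.e. 11 ≤ |A + A| ≤ 21.
Lower bound 2|A|-1 is attained iff A is an arithmetic progression.
Enumerate sums a + a' for a ≤ a' (symmetric, so this suffices):
a = -1: -1+-1=-2, -1+1=0, -1+7=6, -1+8=7, -1+11=10, -1+12=11
a = 1: 1+1=2, 1+7=8, 1+8=9, 1+11=12, 1+12=13
a = 7: 7+7=14, 7+8=15, 7+11=18, 7+12=19
a = 8: 8+8=16, 8+11=19, 8+12=20
a = 11: 11+11=22, 11+12=23
a = 12: 12+12=24
Distinct sums: {-2, 0, 2, 6, 7, 8, 9, 10, 11, 12, 13, 14, 15, 16, 18, 19, 20, 22, 23, 24}
|A + A| = 20

|A + A| = 20
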